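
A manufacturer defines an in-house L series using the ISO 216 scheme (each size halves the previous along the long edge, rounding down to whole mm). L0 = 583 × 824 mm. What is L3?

206 × 291 mm

L1 = 412 × 583 mm (from L0 by 1 halving).
L2: ⌊583/2⌋ × 412 = 291 × 412 mm
L3: ⌊412/2⌋ × 291 = 206 × 291 mm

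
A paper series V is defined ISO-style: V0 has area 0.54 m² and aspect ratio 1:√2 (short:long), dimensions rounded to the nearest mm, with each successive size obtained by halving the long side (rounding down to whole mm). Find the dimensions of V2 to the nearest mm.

Let V0's short side be w mm. w · w√2 = 0.54 m² = 540,000 mm², so w ≈ 617.9 mm and w√2 ≈ 873.9 mm → V0 = 618 × 874 mm.
V1: ⌊874/2⌋ × 618 = 437 × 618 mm
V2: ⌊618/2⌋ × 437 = 309 × 437 mm

309 × 437 mm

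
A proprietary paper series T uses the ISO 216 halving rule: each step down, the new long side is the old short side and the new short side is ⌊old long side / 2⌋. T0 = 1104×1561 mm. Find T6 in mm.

138 × 195 mm

T1 = 780 × 1104 mm (from T0 by 1 halving).
T2: ⌊1104/2⌋ × 780 = 552 × 780 mm
T3: ⌊780/2⌋ × 552 = 390 × 552 mm
T4: ⌊552/2⌋ × 390 = 276 × 390 mm
T5: ⌊390/2⌋ × 276 = 195 × 276 mm
T6: ⌊276/2⌋ × 195 = 138 × 195 mm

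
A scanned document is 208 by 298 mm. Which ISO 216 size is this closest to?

A4 (210 × 297 mm)

Aspect ratio 298/208 ≈ 1.433 (ISO target is √2 ≈ 1.414).
In the A-series (A0 area = 1 m²): A4 = 210 × 297 mm.
Off by 3 mm total — nearest standard size.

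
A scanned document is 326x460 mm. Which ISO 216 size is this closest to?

Aspect ratio 460/326 ≈ 1.411 — close to the ISO √2 ≈ 1.414.
In the C-series (envelope sizes, between A and B): C3 = 324 × 458 mm.
Off by 4 mm total — nearest standard size.

C3 (324 × 458 mm)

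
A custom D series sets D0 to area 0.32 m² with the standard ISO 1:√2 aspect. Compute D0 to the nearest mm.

Let the short side be w mm. Then w · w√2 = 0.32 m² = 320,000 mm².
w² = 320,000/√2, so w ≈ 475.7 mm; long side = w√2 ≈ 672.7 mm.

476 × 673 mm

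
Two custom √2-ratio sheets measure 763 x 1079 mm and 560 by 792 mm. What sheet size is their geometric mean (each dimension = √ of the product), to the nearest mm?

Short side: √(763 · 560) = √427280 ≈ 653.7 → 654 mm
Long side: √(1079 · 792) = √854568 ≈ 924.4 → 924 mm

654 × 924 mm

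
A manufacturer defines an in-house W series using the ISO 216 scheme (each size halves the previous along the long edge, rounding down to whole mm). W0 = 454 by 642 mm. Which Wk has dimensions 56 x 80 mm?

W6

W0: 454 × 642 mm
W1: 321 × 454 mm
W2: 227 × 321 mm
W3: 160 × 227 mm
W4: 113 × 160 mm
W5: 80 × 113 mm
W6: 56 × 80 mm
W7: 40 × 56 mm
→ matches W6.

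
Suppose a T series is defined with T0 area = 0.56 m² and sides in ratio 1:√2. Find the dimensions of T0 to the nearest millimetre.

Let the short side be w mm. Then w · w√2 = 0.56 m² = 560,000 mm².
w² = 560,000/√2, so w ≈ 629.3 mm; long side = w√2 ≈ 889.9 mm.

629 × 890 mm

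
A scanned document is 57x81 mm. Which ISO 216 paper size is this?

C8 (57 × 81 mm)

Aspect ratio 81/57 ≈ 1.421 — close to the ISO √2 ≈ 1.414.
In the C-series (envelope sizes, between A and B): C8 = 57 × 81 mm.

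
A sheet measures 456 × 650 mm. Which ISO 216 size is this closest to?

Aspect ratio 650/456 ≈ 1.425 — close to the ISO √2 ≈ 1.414.
In the C-series (envelope sizes, between A and B): C2 = 458 × 648 mm.
Off by 4 mm total — nearest standard size.

C2 (458 × 648 mm)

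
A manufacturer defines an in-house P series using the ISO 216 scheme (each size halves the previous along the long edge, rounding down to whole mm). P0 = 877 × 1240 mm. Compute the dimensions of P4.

219 × 310 mm

P1 = 620 × 877 mm (from P0 by 1 halving).
P2: ⌊877/2⌋ × 620 = 438 × 620 mm
P3: ⌊620/2⌋ × 438 = 310 × 438 mm
P4: ⌊438/2⌋ × 310 = 219 × 310 mm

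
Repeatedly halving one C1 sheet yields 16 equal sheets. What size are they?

16 = 2^4, so 4 halving steps.
C1 → C2 → … → C5 after 4 steps.

C5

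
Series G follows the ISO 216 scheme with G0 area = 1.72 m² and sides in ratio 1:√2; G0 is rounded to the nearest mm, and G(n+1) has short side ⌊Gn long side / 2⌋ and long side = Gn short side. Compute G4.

Let G0's short side be w mm. w · w√2 = 1.72 m² = 1,720,000 mm², so w ≈ 1102.8 mm and w√2 ≈ 1559.6 mm → G0 = 1103 × 1560 mm.
G1: ⌊1560/2⌋ × 1103 = 780 × 1103 mm
G2: ⌊1103/2⌋ × 780 = 551 × 780 mm
G3: ⌊780/2⌋ × 551 = 390 × 551 mm
G4: ⌊551/2⌋ × 390 = 275 × 390 mm

275 × 390 mm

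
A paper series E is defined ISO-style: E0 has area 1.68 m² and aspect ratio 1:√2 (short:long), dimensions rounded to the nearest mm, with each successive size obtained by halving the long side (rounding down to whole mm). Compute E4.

Let E0's short side be w mm. w · w√2 = 1.68 m² = 1,680,000 mm², so w ≈ 1089.9 mm and w√2 ≈ 1541.4 mm → E0 = 1090 × 1541 mm.
E1: ⌊1541/2⌋ × 1090 = 770 × 1090 mm
E2: ⌊1090/2⌋ × 770 = 545 × 770 mm
E3: ⌊770/2⌋ × 545 = 385 × 545 mm
E4: ⌊545/2⌋ × 385 = 272 × 385 mm

272 × 385 mm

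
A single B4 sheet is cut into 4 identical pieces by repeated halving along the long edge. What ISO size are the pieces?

4 = 2^2, so 2 halving steps.
B4 → B5 → … → B6 after 2 steps.

B6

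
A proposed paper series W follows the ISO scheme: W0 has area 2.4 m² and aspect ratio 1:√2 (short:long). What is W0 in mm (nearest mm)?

Let the short side be w mm. Then w · w√2 = 2.4 m² = 2,400,000 mm².
w² = 2,400,000/√2, so w ≈ 1302.7 mm; long side = w√2 ≈ 1842.3 mm.

1303 × 1842 mm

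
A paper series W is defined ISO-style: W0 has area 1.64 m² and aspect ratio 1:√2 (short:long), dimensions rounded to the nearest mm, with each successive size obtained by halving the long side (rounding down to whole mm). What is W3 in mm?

380 × 538 mm

Let W0's short side be w mm. w · w√2 = 1.64 m² = 1,640,000 mm², so w ≈ 1076.9 mm and w√2 ≈ 1522.9 mm → W0 = 1077 × 1523 mm.
W1: ⌊1523/2⌋ × 1077 = 761 × 1077 mm
W2: ⌊1077/2⌋ × 761 = 538 × 761 mm
W3: ⌊761/2⌋ × 538 = 380 × 538 mm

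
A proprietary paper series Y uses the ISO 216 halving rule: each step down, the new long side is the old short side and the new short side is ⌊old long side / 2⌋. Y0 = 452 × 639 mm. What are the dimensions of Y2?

226 × 319 mm

Y1: ⌊639/2⌋ × 452 = 319 × 452 mm
Y2: ⌊452/2⌋ × 319 = 226 × 319 mm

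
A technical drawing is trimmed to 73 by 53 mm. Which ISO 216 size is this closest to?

A8 (52 × 74 mm)

Aspect ratio 73/53 ≈ 1.377 (ISO target is √2 ≈ 1.414).
In the A-series (A0 area = 1 m²): A8 = 52 × 74 mm.
Off by 2 mm total — nearest standard size.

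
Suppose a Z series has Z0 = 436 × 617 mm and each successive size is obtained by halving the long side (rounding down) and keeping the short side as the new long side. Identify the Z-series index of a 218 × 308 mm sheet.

Z0: 436 × 617 mm
Z1: 308 × 436 mm
Z2: 218 × 308 mm
Z3: 154 × 218 mm
→ matches Z2.

Z2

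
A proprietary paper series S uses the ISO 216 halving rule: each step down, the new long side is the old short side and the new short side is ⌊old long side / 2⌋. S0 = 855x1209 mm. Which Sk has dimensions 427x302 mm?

S0: 855 × 1209 mm
S1: 604 × 855 mm
S2: 427 × 604 mm
S3: 302 × 427 mm
S4: 213 × 302 mm
→ matches S3.

S3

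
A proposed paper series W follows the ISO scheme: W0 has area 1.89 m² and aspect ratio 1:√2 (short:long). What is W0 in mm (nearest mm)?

Let the short side be w mm. Then w · w√2 = 1.89 m² = 1,890,000 mm².
w² = 1,890,000/√2, so w ≈ 1156.0 mm; long side = w√2 ≈ 1634.9 mm.

1156 × 1635 mm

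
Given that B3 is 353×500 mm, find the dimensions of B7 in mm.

B4: ⌊500/2⌋ × 353 = 250 × 353 mm
B5: ⌊353/2⌋ × 250 = 176 × 250 mm
B6: ⌊250/2⌋ × 176 = 125 × 176 mm
B7: ⌊176/2⌋ × 125 = 88 × 125 mm

88 × 125 mm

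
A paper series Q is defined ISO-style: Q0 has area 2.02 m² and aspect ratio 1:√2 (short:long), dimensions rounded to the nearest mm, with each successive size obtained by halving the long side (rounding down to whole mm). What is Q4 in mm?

298 × 422 mm

Let Q0's short side be w mm. w · w√2 = 2.02 m² = 2,020,000 mm², so w ≈ 1195.1 mm and w√2 ≈ 1690.2 mm → Q0 = 1195 × 1690 mm.
Q1: ⌊1690/2⌋ × 1195 = 845 × 1195 mm
Q2: ⌊1195/2⌋ × 845 = 597 × 845 mm
Q3: ⌊845/2⌋ × 597 = 422 × 597 mm
Q4: ⌊597/2⌋ × 422 = 298 × 422 mm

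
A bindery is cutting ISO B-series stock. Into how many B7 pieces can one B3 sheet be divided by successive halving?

Each ISO step halves the sheet: 1 × B3 → 2 × B4 → 4 × B5 → 8 × B6 → …
From B3 to B7 is 4 halving steps: 2^4 = 16.

16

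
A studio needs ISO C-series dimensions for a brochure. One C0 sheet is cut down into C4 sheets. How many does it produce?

Each ISO step halves the sheet: 1 × C0 → 2 × C1 → 4 × C2 → 8 × C3 → …
From C0 to C4 is 4 halving steps: 2^4 = 16.

16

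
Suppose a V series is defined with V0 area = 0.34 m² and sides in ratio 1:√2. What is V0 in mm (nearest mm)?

Let the short side be w mm. Then w · w√2 = 0.34 m² = 340,000 mm².
w² = 340,000/√2, so w ≈ 490.3 mm; long side = w√2 ≈ 693.4 mm.

490 × 693 mm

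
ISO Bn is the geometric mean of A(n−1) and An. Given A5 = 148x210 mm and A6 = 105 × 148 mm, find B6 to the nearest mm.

Short side: √(148 · 105) = √15540 ≈ 124.7 → 125 mm
Long side: √(210 · 148) = √31080 ≈ 176.3 → 176 mm

125 × 176 mm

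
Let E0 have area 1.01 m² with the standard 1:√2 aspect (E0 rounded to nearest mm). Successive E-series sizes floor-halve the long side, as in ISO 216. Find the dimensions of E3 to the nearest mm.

298 × 422 mm

Let E0's short side be w mm. w · w√2 = 1.01 m² = 1,010,000 mm², so w ≈ 845.1 mm and w√2 ≈ 1195.1 mm → E0 = 845 × 1195 mm.
E1: ⌊1195/2⌋ × 845 = 597 × 845 mm
E2: ⌊845/2⌋ × 597 = 422 × 597 mm
E3: ⌊597/2⌋ × 422 = 298 × 422 mm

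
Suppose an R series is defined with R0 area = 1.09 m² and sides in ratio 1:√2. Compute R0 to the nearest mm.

Let the short side be w mm. Then w · w√2 = 1.09 m² = 1,090,000 mm².
w² = 1,090,000/√2, so w ≈ 877.9 mm; long side = w√2 ≈ 1241.6 mm.

878 × 1242 mm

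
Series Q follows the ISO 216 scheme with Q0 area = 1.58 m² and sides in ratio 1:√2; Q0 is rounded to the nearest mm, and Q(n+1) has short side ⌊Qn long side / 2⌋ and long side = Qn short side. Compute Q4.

Let Q0's short side be w mm. w · w√2 = 1.58 m² = 1,580,000 mm², so w ≈ 1057.0 mm and w√2 ≈ 1494.8 mm → Q0 = 1057 × 1495 mm.
Q1: ⌊1495/2⌋ × 1057 = 747 × 1057 mm
Q2: ⌊1057/2⌋ × 747 = 528 × 747 mm
Q3: ⌊747/2⌋ × 528 = 373 × 528 mm
Q4: ⌊528/2⌋ × 373 = 264 × 373 mm

264 × 373 mm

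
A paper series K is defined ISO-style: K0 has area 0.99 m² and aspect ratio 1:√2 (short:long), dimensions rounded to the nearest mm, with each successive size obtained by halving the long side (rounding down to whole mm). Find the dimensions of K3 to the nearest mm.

Let K0's short side be w mm. w · w√2 = 0.99 m² = 990,000 mm², so w ≈ 836.7 mm and w√2 ≈ 1183.2 mm → K0 = 837 × 1183 mm.
K1: ⌊1183/2⌋ × 837 = 591 × 837 mm
K2: ⌊837/2⌋ × 591 = 418 × 591 mm
K3: ⌊591/2⌋ × 418 = 295 × 418 mm

295 × 418 mm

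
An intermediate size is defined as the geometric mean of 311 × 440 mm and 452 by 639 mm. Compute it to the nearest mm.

Short side: √(311 · 452) = √140572 ≈ 374.9 → 375 mm
Long side: √(440 · 639) = √281160 ≈ 530.2 → 530 mm

375 × 530 mm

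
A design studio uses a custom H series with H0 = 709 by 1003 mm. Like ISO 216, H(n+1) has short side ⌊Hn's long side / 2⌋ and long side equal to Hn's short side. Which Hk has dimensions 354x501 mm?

H0: 709 × 1003 mm
H1: 501 × 709 mm
H2: 354 × 501 mm
H3: 250 × 354 mm
→ matches H2.

H2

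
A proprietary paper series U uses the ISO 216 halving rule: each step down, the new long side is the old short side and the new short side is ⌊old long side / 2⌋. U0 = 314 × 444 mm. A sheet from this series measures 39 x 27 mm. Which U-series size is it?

U7

U0: 314 × 444 mm
U1: 222 × 314 mm
U2: 157 × 222 mm
U3: 111 × 157 mm
U4: 78 × 111 mm
U5: 55 × 78 mm
U6: 39 × 55 mm
U7: 27 × 39 mm
U8: 19 × 27 mm
→ matches U7.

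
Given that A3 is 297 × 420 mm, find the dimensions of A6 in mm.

105 × 148 mm

A4: ⌊420/2⌋ × 297 = 210 × 297 mm
A5: ⌊297/2⌋ × 210 = 148 × 210 mm
A6: ⌊210/2⌋ × 148 = 105 × 148 mm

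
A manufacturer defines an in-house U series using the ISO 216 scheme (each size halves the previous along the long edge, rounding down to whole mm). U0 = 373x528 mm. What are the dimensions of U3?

132 × 186 mm

U1: ⌊528/2⌋ × 373 = 264 × 373 mm
U2: ⌊373/2⌋ × 264 = 186 × 264 mm
U3: ⌊264/2⌋ × 186 = 132 × 186 mm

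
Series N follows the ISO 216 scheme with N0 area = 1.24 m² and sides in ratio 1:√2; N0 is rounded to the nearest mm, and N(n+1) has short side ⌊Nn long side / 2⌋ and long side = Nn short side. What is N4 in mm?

Let N0's short side be w mm. w · w√2 = 1.24 m² = 1,240,000 mm², so w ≈ 936.4 mm and w√2 ≈ 1324.2 mm → N0 = 936 × 1324 mm.
N1: ⌊1324/2⌋ × 936 = 662 × 936 mm
N2: ⌊936/2⌋ × 662 = 468 × 662 mm
N3: ⌊662/2⌋ × 468 = 331 × 468 mm
N4: ⌊468/2⌋ × 331 = 234 × 331 mm

234 × 331 mm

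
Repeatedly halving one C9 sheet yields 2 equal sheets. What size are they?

2 = 2^1, so 1 halving step.
C9 → C10 → … → C10 after 1 step.

C10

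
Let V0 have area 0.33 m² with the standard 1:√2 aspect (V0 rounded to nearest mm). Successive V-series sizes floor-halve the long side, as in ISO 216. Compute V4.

Let V0's short side be w mm. w · w√2 = 0.33 m² = 330,000 mm², so w ≈ 483.1 mm and w√2 ≈ 683.1 mm → V0 = 483 × 683 mm.
V1: ⌊683/2⌋ × 483 = 341 × 483 mm
V2: ⌊483/2⌋ × 341 = 241 × 341 mm
V3: ⌊341/2⌋ × 241 = 170 × 241 mm
V4: ⌊241/2⌋ × 170 = 120 × 170 mm

120 × 170 mm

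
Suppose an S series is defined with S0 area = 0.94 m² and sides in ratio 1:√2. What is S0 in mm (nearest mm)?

Let the short side be w mm. Then w · w√2 = 0.94 m² = 940,000 mm².
w² = 940,000/√2, so w ≈ 815.3 mm; long side = w√2 ≈ 1153.0 mm.

815 × 1153 mm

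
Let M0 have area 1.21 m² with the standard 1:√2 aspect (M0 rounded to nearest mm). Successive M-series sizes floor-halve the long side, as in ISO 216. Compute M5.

Let M0's short side be w mm. w · w√2 = 1.21 m² = 1,210,000 mm², so w ≈ 925.0 mm and w√2 ≈ 1308.1 mm → M0 = 925 × 1308 mm.
M1: ⌊1308/2⌋ × 925 = 654 × 925 mm
M2: ⌊925/2⌋ × 654 = 462 × 654 mm
M3: ⌊654/2⌋ × 462 = 327 × 462 mm
M4: ⌊462/2⌋ × 327 = 231 × 327 mm
M5: ⌊327/2⌋ × 231 = 163 × 231 mm

163 × 231 mm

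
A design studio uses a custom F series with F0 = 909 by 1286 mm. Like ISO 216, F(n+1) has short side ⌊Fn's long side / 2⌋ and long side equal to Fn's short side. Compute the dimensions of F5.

F1: ⌊1286/2⌋ × 909 = 643 × 909 mm
F2: ⌊909/2⌋ × 643 = 454 × 643 mm
F3: ⌊643/2⌋ × 454 = 321 × 454 mm
F4: ⌊454/2⌋ × 321 = 227 × 321 mm
F5: ⌊321/2⌋ × 227 = 160 × 227 mm

160 × 227 mm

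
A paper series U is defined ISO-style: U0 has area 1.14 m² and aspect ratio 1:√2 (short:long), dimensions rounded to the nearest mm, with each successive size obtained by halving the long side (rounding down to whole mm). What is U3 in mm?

317 × 449 mm

Let U0's short side be w mm. w · w√2 = 1.14 m² = 1,140,000 mm², so w ≈ 897.8 mm and w√2 ≈ 1269.7 mm → U0 = 898 × 1270 mm.
U1: ⌊1270/2⌋ × 898 = 635 × 898 mm
U2: ⌊898/2⌋ × 635 = 449 × 635 mm
U3: ⌊635/2⌋ × 449 = 317 × 449 mm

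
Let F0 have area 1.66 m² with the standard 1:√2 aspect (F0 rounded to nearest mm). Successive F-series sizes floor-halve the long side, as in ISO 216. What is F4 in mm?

Let F0's short side be w mm. w · w√2 = 1.66 m² = 1,660,000 mm², so w ≈ 1083.4 mm and w√2 ≈ 1532.2 mm → F0 = 1083 × 1532 mm.
F1: ⌊1532/2⌋ × 1083 = 766 × 1083 mm
F2: ⌊1083/2⌋ × 766 = 541 × 766 mm
F3: ⌊766/2⌋ × 541 = 383 × 541 mm
F4: ⌊541/2⌋ × 383 = 270 × 383 mm

270 × 383 mm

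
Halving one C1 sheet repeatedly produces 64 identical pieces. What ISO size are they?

C7

64 = 2^6, so 6 halving steps.
C1 → C2 → … → C7 after 6 steps.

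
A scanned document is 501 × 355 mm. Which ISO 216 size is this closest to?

B3 (353 × 500 mm)

Aspect ratio 501/355 ≈ 1.411 — close to the ISO √2 ≈ 1.414.
In the B-series (B0 = 1000 × 1414 mm): B3 = 353 × 500 mm.
Off by 3 mm total — nearest standard size.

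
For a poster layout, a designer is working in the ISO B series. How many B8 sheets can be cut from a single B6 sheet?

4

Each ISO step halves the sheet: 1 × B6 → 2 × B7 → 4 × B8
From B6 to B8 is 2 halving steps: 2^2 = 4.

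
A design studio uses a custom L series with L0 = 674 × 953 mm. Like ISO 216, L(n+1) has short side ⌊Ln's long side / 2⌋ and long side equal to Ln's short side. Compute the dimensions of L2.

L1: ⌊953/2⌋ × 674 = 476 × 674 mm
L2: ⌊674/2⌋ × 476 = 337 × 476 mm

337 × 476 mm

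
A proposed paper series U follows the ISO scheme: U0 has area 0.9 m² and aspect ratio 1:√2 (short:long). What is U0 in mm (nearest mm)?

Let the short side be w mm. Then w · w√2 = 0.9 m² = 900,000 mm².
w² = 900,000/√2, so w ≈ 797.7 mm; long side = w√2 ≈ 1128.2 mm.

798 × 1128 mm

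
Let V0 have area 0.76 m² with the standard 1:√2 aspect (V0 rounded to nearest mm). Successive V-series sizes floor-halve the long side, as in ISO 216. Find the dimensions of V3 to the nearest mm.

Let V0's short side be w mm. w · w√2 = 0.76 m² = 760,000 mm², so w ≈ 733.1 mm and w√2 ≈ 1036.7 mm → V0 = 733 × 1037 mm.
V1: ⌊1037/2⌋ × 733 = 518 × 733 mm
V2: ⌊733/2⌋ × 518 = 366 × 518 mm
V3: ⌊518/2⌋ × 366 = 259 × 366 mm

259 × 366 mm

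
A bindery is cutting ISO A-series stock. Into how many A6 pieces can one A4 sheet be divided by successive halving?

4

A4 = 210 × 297 mm; A6 = 105 × 148 mm.
Each halving step doubles the count; 2 steps from A4 to A6.
2^2 = 4.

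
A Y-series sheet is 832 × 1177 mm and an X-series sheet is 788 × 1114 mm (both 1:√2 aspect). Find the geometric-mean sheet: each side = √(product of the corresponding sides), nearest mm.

Short side: √(832 · 788) = √655616 ≈ 809.7 → 810 mm
Long side: √(1177 · 1114) = √1311178 ≈ 1145.1 → 1145 mm

810 × 1145 mm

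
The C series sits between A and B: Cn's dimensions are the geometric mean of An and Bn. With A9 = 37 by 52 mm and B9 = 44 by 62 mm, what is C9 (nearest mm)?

40 × 57 mm

Short side: √(37 · 44) = √1628 ≈ 40.3 → 40 mm
Long side: √(52 · 62) = √3224 ≈ 56.8 → 57 mm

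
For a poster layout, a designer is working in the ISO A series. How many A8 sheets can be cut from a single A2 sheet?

Each ISO step halves the sheet: 1 × A2 → 2 × A3 → 4 × A4 → 8 × A5 → …
From A2 to A8 is 6 halving steps: 2^6 = 64.

64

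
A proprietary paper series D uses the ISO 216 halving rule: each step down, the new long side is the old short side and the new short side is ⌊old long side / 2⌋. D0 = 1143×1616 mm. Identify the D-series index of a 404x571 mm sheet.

D0: 1143 × 1616 mm
D1: 808 × 1143 mm
D2: 571 × 808 mm
D3: 404 × 571 mm
D4: 285 × 404 mm
→ matches D3.

D3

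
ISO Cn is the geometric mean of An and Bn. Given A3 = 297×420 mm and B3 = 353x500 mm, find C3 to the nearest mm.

324 × 458 mm

Short side: √(297 · 353) = √104841 ≈ 323.8 → 324 mm
Long side: √(420 · 500) = √210000 ≈ 458.3 → 458 mm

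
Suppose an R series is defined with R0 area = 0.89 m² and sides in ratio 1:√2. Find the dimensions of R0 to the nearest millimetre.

Let the short side be w mm. Then w · w√2 = 0.89 m² = 890,000 mm².
w² = 890,000/√2, so w ≈ 793.3 mm; long side = w√2 ≈ 1121.9 mm.

793 × 1122 mm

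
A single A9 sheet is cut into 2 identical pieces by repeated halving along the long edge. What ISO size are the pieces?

A10

2 = 2^1, so 1 halving step.
A9 → A10 → … → A10 after 1 step.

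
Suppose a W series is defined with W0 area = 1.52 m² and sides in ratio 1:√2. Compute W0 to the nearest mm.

1037 × 1466 mm

Let the short side be w mm. Then w · w√2 = 1.52 m² = 1,520,000 mm².
w² = 1,520,000/√2, so w ≈ 1036.7 mm; long side = w√2 ≈ 1466.2 mm.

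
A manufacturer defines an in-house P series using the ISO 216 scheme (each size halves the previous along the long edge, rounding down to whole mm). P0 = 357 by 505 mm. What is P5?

P1: ⌊505/2⌋ × 357 = 252 × 357 mm
P2: ⌊357/2⌋ × 252 = 178 × 252 mm
P3: ⌊252/2⌋ × 178 = 126 × 178 mm
P4: ⌊178/2⌋ × 126 = 89 × 126 mm
P5: ⌊126/2⌋ × 89 = 63 × 89 mm

63 × 89 mm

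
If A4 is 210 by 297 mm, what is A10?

26 × 37 mm

A5: ⌊297/2⌋ × 210 = 148 × 210 mm
A6: ⌊210/2⌋ × 148 = 105 × 148 mm
A7: ⌊148/2⌋ × 105 = 74 × 105 mm
A8: ⌊105/2⌋ × 74 = 52 × 74 mm
A9: ⌊74/2⌋ × 52 = 37 × 52 mm
A10: ⌊52/2⌋ × 37 = 26 × 37 mm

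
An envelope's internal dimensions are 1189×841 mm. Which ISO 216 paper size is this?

Aspect ratio 1189/841 ≈ 1.414 — close to the ISO √2 ≈ 1.414.
In the A-series (A0 area = 1 m²): A0 = 841 × 1189 mm.

A0 (841 × 1189 mm)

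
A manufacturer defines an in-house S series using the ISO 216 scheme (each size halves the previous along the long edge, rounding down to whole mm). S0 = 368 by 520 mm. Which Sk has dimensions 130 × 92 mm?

S4

S0: 368 × 520 mm
S1: 260 × 368 mm
S2: 184 × 260 mm
S3: 130 × 184 mm
S4: 92 × 130 mm
S5: 65 × 92 mm
→ matches S4.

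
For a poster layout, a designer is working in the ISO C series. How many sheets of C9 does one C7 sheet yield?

4

Each ISO step halves the sheet: 1 × C7 → 2 × C8 → 4 × C9
From C7 to C9 is 2 halving steps: 2^2 = 4.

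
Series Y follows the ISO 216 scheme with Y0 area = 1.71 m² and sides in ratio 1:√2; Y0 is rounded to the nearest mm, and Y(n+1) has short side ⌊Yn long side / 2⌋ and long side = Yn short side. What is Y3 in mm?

388 × 550 mm

Let Y0's short side be w mm. w · w√2 = 1.71 m² = 1,710,000 mm², so w ≈ 1099.6 mm and w√2 ≈ 1555.1 mm → Y0 = 1100 × 1555 mm.
Y1: ⌊1555/2⌋ × 1100 = 777 × 1100 mm
Y2: ⌊1100/2⌋ × 777 = 550 × 777 mm
Y3: ⌊777/2⌋ × 550 = 388 × 550 mm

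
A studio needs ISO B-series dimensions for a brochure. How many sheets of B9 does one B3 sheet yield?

64

Each ISO step halves the sheet: 1 × B3 → 2 × B4 → 4 × B5 → 8 × B6 → …
From B3 to B9 is 6 halving steps: 2^6 = 64.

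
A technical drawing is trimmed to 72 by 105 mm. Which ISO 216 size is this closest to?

A7 (74 × 105 mm)

Aspect ratio 105/72 ≈ 1.458 (ISO target is √2 ≈ 1.414).
In the A-series (A0 area = 1 m²): A7 = 74 × 105 mm.
Off by 2 mm total — nearest standard size.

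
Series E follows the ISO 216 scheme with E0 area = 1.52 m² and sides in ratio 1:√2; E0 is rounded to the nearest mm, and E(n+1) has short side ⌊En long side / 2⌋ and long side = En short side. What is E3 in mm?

366 × 518 mm

Let E0's short side be w mm. w · w√2 = 1.52 m² = 1,520,000 mm², so w ≈ 1036.7 mm and w√2 ≈ 1466.2 mm → E0 = 1037 × 1466 mm.
E1: ⌊1466/2⌋ × 1037 = 733 × 1037 mm
E2: ⌊1037/2⌋ × 733 = 518 × 733 mm
E3: ⌊733/2⌋ × 518 = 366 × 518 mm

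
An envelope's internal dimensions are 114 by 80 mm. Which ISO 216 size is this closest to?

Aspect ratio 114/80 ≈ 1.425 — close to the ISO √2 ≈ 1.414.
In the C-series (envelope sizes, between A and B): C7 = 81 × 114 mm.
Off by 1 mm total — nearest standard size.

C7 (81 × 114 mm)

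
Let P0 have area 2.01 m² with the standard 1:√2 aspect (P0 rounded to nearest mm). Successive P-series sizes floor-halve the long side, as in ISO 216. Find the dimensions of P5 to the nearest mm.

Let P0's short side be w mm. w · w√2 = 2.01 m² = 2,010,000 mm², so w ≈ 1192.2 mm and w√2 ≈ 1686.0 mm → P0 = 1192 × 1686 mm.
P1: ⌊1686/2⌋ × 1192 = 843 × 1192 mm
P2: ⌊1192/2⌋ × 843 = 596 × 843 mm
P3: ⌊843/2⌋ × 596 = 421 × 596 mm
P4: ⌊596/2⌋ × 421 = 298 × 421 mm
P5: ⌊421/2⌋ × 298 = 210 × 298 mm

210 × 298 mm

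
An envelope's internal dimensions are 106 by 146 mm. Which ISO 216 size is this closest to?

A6 (105 × 148 mm)

Aspect ratio 146/106 ≈ 1.377 (ISO target is √2 ≈ 1.414).
In the A-series (A0 area = 1 m²): A6 = 105 × 148 mm.
Off by 3 mm total — nearest standard size.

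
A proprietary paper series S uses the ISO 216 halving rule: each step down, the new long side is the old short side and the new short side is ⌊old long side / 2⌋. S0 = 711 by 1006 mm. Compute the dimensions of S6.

S1 = 503 × 711 mm (from S0 by 1 halving).
S2: ⌊711/2⌋ × 503 = 355 × 503 mm
S3: ⌊503/2⌋ × 355 = 251 × 355 mm
S4: ⌊355/2⌋ × 251 = 177 × 251 mm
S5: ⌊251/2⌋ × 177 = 125 × 177 mm
S6: ⌊177/2⌋ × 125 = 88 × 125 mm

88 × 125 mm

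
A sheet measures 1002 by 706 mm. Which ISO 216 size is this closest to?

Aspect ratio 1002/706 ≈ 1.419 — close to the ISO √2 ≈ 1.414.
In the B-series (B0 = 1000 × 1414 mm): B1 = 707 × 1000 mm.
Off by 3 mm total — nearest standard size.

B1 (707 × 1000 mm)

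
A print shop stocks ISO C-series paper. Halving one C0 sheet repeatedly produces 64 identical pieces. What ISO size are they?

64 = 2^6, so 6 halving steps.
C0 → C1 → … → C6 after 6 steps.

C6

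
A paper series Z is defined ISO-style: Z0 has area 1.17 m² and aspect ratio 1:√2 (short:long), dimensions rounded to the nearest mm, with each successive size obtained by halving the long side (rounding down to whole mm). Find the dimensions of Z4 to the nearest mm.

Let Z0's short side be w mm. w · w√2 = 1.17 m² = 1,170,000 mm², so w ≈ 909.6 mm and w√2 ≈ 1286.3 mm → Z0 = 910 × 1286 mm.
Z1: ⌊1286/2⌋ × 910 = 643 × 910 mm
Z2: ⌊910/2⌋ × 643 = 455 × 643 mm
Z3: ⌊643/2⌋ × 455 = 321 × 455 mm
Z4: ⌊455/2⌋ × 321 = 227 × 321 mm

227 × 321 mm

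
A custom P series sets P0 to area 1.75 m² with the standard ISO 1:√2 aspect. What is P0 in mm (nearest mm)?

1112 × 1573 mm

Let the short side be w mm. Then w · w√2 = 1.75 m² = 1,750,000 mm².
w² = 1,750,000/√2, so w ≈ 1112.4 mm; long side = w√2 ≈ 1573.2 mm.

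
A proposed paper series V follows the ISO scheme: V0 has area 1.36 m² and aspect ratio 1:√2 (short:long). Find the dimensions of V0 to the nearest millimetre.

Let the short side be w mm. Then w · w√2 = 1.36 m² = 1,360,000 mm².
w² = 1,360,000/√2, so w ≈ 980.6 mm; long side = w√2 ≈ 1386.8 mm.

981 × 1387 mm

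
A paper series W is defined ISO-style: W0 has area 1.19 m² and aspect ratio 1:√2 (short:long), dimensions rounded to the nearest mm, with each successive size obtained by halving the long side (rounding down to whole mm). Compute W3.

Let W0's short side be w mm. w · w√2 = 1.19 m² = 1,190,000 mm², so w ≈ 917.3 mm and w√2 ≈ 1297.3 mm → W0 = 917 × 1297 mm.
W1: ⌊1297/2⌋ × 917 = 648 × 917 mm
W2: ⌊917/2⌋ × 648 = 458 × 648 mm
W3: ⌊648/2⌋ × 458 = 324 × 458 mm

324 × 458 mm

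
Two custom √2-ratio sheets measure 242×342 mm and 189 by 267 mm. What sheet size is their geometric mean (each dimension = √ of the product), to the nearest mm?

Short side: √(242 · 189) = √45738 ≈ 213.9 → 214 mm
Long side: √(342 · 267) = √91314 ≈ 302.2 → 302 mm

214 × 302 mm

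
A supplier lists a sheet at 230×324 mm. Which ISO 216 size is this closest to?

Aspect ratio 324/230 ≈ 1.409 — close to the ISO √2 ≈ 1.414.
In the C-series (envelope sizes, between A and B): C4 = 229 × 324 mm.
Off by 1 mm total — nearest standard size.

C4 (229 × 324 mm)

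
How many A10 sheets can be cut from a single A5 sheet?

A5 = 148 × 210 mm; A10 = 26 × 37 mm.
Each halving step doubles the count; 5 steps from A5 to A10.
2^5 = 32.

32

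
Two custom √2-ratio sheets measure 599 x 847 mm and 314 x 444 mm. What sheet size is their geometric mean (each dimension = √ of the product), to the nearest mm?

Short side: √(599 · 314) = √188086 ≈ 433.7 → 434 mm
Long side: √(847 · 444) = √376068 ≈ 613.2 → 613 mm

434 × 613 mm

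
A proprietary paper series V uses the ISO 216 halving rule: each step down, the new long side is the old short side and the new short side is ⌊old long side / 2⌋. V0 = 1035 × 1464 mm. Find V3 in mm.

366 × 517 mm

V1: ⌊1464/2⌋ × 1035 = 732 × 1035 mm
V2: ⌊1035/2⌋ × 732 = 517 × 732 mm
V3: ⌊732/2⌋ × 517 = 366 × 517 mm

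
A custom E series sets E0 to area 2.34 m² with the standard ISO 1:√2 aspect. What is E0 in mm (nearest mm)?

1286 × 1819 mm

Let the short side be w mm. Then w · w√2 = 2.34 m² = 2,340,000 mm².
w² = 2,340,000/√2, so w ≈ 1286.3 mm; long side = w√2 ≈ 1819.1 mm.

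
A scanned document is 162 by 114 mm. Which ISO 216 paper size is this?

C6 (114 × 162 mm)

Aspect ratio 162/114 ≈ 1.421 — close to the ISO √2 ≈ 1.414.
In the C-series (envelope sizes, between A and B): C6 = 114 × 162 mm.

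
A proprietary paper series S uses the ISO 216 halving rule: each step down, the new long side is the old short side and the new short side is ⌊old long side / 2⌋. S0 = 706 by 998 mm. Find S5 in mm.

S1 = 499 × 706 mm (from S0 by 1 halving).
S2: ⌊706/2⌋ × 499 = 353 × 499 mm
S3: ⌊499/2⌋ × 353 = 249 × 353 mm
S4: ⌊353/2⌋ × 249 = 176 × 249 mm
S5: ⌊249/2⌋ × 176 = 124 × 176 mm

124 × 176 mm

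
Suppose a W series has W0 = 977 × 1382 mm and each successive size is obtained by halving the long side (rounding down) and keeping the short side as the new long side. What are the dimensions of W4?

244 × 345 mm

W1: ⌊1382/2⌋ × 977 = 691 × 977 mm
W2: ⌊977/2⌋ × 691 = 488 × 691 mm
W3: ⌊691/2⌋ × 488 = 345 × 488 mm
W4: ⌊488/2⌋ × 345 = 244 × 345 mm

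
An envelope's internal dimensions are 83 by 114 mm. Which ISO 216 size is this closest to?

C7 (81 × 114 mm)

Aspect ratio 114/83 ≈ 1.373 (ISO target is √2 ≈ 1.414).
In the C-series (envelope sizes, between A and B): C7 = 81 × 114 mm.
Off by 2 mm total — nearest standard size.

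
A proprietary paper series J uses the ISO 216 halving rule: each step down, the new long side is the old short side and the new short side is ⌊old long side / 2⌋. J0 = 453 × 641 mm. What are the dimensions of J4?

J1: ⌊641/2⌋ × 453 = 320 × 453 mm
J2: ⌊453/2⌋ × 320 = 226 × 320 mm
J3: ⌊320/2⌋ × 226 = 160 × 226 mm
J4: ⌊226/2⌋ × 160 = 113 × 160 mm

113 × 160 mm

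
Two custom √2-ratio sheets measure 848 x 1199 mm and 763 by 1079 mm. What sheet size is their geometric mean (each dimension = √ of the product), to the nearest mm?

Short side: √(848 · 763) = √647024 ≈ 804.4 → 804 mm
Long side: √(1199 · 1079) = √1293721 ≈ 1137.4 → 1137 mm

804 × 1137 mm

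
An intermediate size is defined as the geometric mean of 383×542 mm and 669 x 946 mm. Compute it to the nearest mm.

506 × 716 mm

Short side: √(383 · 669) = √256227 ≈ 506.2 → 506 mm
Long side: √(542 · 946) = √512732 ≈ 716.1 → 716 mm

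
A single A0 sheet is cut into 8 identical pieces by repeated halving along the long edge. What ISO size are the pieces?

8 = 2^3, so 3 halving steps.
A0 → A1 → … → A3 after 3 steps.

A3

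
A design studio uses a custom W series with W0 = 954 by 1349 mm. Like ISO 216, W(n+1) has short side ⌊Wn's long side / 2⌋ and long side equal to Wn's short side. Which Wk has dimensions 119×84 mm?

W0: 954 × 1349 mm
W1: 674 × 954 mm
W2: 477 × 674 mm
W3: 337 × 477 mm
W4: 238 × 337 mm
W5: 168 × 238 mm
W6: 119 × 168 mm
W7: 84 × 119 mm
W8: 59 × 84 mm
→ matches W7.

W7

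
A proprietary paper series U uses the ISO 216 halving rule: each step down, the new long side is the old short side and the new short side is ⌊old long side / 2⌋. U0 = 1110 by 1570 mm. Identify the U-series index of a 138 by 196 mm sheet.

U0: 1110 × 1570 mm
U1: 785 × 1110 mm
U2: 555 × 785 mm
U3: 392 × 555 mm
U4: 277 × 392 mm
U5: 196 × 277 mm
U6: 138 × 196 mm
U7: 98 × 138 mm
→ matches U6.

U6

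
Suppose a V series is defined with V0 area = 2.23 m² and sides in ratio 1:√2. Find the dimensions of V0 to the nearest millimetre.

1256 × 1776 mm

Let the short side be w mm. Then w · w√2 = 2.23 m² = 2,230,000 mm².
w² = 2,230,000/√2, so w ≈ 1255.7 mm; long side = w√2 ≈ 1775.9 mm.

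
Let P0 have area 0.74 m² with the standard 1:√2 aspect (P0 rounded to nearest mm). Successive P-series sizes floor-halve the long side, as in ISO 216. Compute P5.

127 × 180 mm

Let P0's short side be w mm. w · w√2 = 0.74 m² = 740,000 mm², so w ≈ 723.4 mm and w√2 ≈ 1023.0 mm → P0 = 723 × 1023 mm.
P1: ⌊1023/2⌋ × 723 = 511 × 723 mm
P2: ⌊723/2⌋ × 511 = 361 × 511 mm
P3: ⌊511/2⌋ × 361 = 255 × 361 mm
P4: ⌊361/2⌋ × 255 = 180 × 255 mm
P5: ⌊255/2⌋ × 180 = 127 × 180 mm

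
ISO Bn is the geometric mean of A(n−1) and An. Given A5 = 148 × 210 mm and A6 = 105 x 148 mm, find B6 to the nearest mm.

125 × 176 mm

Short side: √(148 · 105) = √15540 ≈ 124.7 → 125 mm
Long side: √(210 · 148) = √31080 ≈ 176.3 → 176 mm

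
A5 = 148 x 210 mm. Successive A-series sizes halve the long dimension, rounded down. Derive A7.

A6: ⌊210/2⌋ × 148 = 105 × 148 mm
A7: ⌊148/2⌋ × 105 = 74 × 105 mm

74 × 105 mm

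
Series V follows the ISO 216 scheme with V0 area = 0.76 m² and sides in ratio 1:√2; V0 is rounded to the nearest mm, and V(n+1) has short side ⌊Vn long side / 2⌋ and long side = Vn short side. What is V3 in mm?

259 × 366 mm

Let V0's short side be w mm. w · w√2 = 0.76 m² = 760,000 mm², so w ≈ 733.1 mm and w√2 ≈ 1036.7 mm → V0 = 733 × 1037 mm.
V1: ⌊1037/2⌋ × 733 = 518 × 733 mm
V2: ⌊733/2⌋ × 518 = 366 × 518 mm
V3: ⌊518/2⌋ × 366 = 259 × 366 mm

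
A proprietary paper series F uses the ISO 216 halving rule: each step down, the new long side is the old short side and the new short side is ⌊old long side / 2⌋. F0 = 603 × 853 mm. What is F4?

150 × 213 mm

F1: ⌊853/2⌋ × 603 = 426 × 603 mm
F2: ⌊603/2⌋ × 426 = 301 × 426 mm
F3: ⌊426/2⌋ × 301 = 213 × 301 mm
F4: ⌊301/2⌋ × 213 = 150 × 213 mm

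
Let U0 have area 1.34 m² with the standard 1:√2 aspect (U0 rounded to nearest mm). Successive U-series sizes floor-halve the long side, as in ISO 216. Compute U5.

172 × 243 mm

Let U0's short side be w mm. w · w√2 = 1.34 m² = 1,340,000 mm², so w ≈ 973.4 mm and w√2 ≈ 1376.6 mm → U0 = 973 × 1377 mm.
U1: ⌊1377/2⌋ × 973 = 688 × 973 mm
U2: ⌊973/2⌋ × 688 = 486 × 688 mm
U3: ⌊688/2⌋ × 486 = 344 × 486 mm
U4: ⌊486/2⌋ × 344 = 243 × 344 mm
U5: ⌊344/2⌋ × 243 = 172 × 243 mm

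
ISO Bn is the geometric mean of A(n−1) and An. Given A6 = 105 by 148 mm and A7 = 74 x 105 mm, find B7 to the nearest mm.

88 × 125 mm

Short side: √(105 · 74) = √7770 ≈ 88.1 → 88 mm
Long side: √(148 · 105) = √15540 ≈ 124.7 → 125 mm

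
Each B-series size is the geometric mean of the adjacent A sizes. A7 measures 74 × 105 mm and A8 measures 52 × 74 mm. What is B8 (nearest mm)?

62 × 88 mm

Short side: √(74 · 52) = √3848 ≈ 62.0 → 62 mm
Long side: √(105 · 74) = √7770 ≈ 88.1 → 88 mm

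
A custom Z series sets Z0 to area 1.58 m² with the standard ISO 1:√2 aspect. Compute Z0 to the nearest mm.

1057 × 1495 mm

Let the short side be w mm. Then w · w√2 = 1.58 m² = 1,580,000 mm².
w² = 1,580,000/√2, so w ≈ 1057.0 mm; long side = w√2 ≈ 1494.8 mm.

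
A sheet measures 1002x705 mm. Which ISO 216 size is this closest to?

B1 (707 × 1000 mm)

Aspect ratio 1002/705 ≈ 1.421 — close to the ISO √2 ≈ 1.414.
In the B-series (B0 = 1000 × 1414 mm): B1 = 707 × 1000 mm.
Off by 4 mm total — nearest standard size.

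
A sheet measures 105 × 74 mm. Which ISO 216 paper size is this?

Aspect ratio 105/74 ≈ 1.419 — close to the ISO √2 ≈ 1.414.
In the A-series (A0 area = 1 m²): A7 = 74 × 105 mm.

A7 (74 × 105 mm)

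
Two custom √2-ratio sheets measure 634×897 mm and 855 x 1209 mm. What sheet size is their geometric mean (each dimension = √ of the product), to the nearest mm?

Short side: √(634 · 855) = √542070 ≈ 736.3 → 736 mm
Long side: √(897 · 1209) = √1084473 ≈ 1041.4 → 1041 mm

736 × 1041 mm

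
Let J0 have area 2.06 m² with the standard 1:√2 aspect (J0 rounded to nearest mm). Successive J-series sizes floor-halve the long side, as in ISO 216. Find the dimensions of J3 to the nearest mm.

426 × 603 mm

Let J0's short side be w mm. w · w√2 = 2.06 m² = 2,060,000 mm², so w ≈ 1206.9 mm and w√2 ≈ 1706.8 mm → J0 = 1207 × 1707 mm.
J1: ⌊1707/2⌋ × 1207 = 853 × 1207 mm
J2: ⌊1207/2⌋ × 853 = 603 × 853 mm
J3: ⌊853/2⌋ × 603 = 426 × 603 mm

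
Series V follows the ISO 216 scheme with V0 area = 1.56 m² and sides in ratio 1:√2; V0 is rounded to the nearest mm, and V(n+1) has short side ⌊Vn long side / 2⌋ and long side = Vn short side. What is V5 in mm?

Let V0's short side be w mm. w · w√2 = 1.56 m² = 1,560,000 mm², so w ≈ 1050.3 mm and w√2 ≈ 1485.3 mm → V0 = 1050 × 1485 mm.
V1: ⌊1485/2⌋ × 1050 = 742 × 1050 mm
V2: ⌊1050/2⌋ × 742 = 525 × 742 mm
V3: ⌊742/2⌋ × 525 = 371 × 525 mm
V4: ⌊525/2⌋ × 371 = 262 × 371 mm
V5: ⌊371/2⌋ × 262 = 185 × 262 mm

185 × 262 mm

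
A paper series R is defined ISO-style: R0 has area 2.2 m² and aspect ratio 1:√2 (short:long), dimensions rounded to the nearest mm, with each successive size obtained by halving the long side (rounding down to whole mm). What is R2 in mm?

Let R0's short side be w mm. w · w√2 = 2.2 m² = 2,200,000 mm², so w ≈ 1247.3 mm and w√2 ≈ 1763.9 mm → R0 = 1247 × 1764 mm.
R1: ⌊1764/2⌋ × 1247 = 882 × 1247 mm
R2: ⌊1247/2⌋ × 882 = 623 × 882 mm

623 × 882 mm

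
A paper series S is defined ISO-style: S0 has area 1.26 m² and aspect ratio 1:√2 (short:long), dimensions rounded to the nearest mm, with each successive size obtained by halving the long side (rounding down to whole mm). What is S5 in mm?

Let S0's short side be w mm. w · w√2 = 1.26 m² = 1,260,000 mm², so w ≈ 943.9 mm and w√2 ≈ 1334.9 mm → S0 = 944 × 1335 mm.
S1: ⌊1335/2⌋ × 944 = 667 × 944 mm
S2: ⌊944/2⌋ × 667 = 472 × 667 mm
S3: ⌊667/2⌋ × 472 = 333 × 472 mm
S4: ⌊472/2⌋ × 333 = 236 × 333 mm
S5: ⌊333/2⌋ × 236 = 166 × 236 mm

166 × 236 mm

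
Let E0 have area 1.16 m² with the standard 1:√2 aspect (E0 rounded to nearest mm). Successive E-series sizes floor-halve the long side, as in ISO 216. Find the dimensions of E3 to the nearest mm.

320 × 453 mm

Let E0's short side be w mm. w · w√2 = 1.16 m² = 1,160,000 mm², so w ≈ 905.7 mm and w√2 ≈ 1280.8 mm → E0 = 906 × 1281 mm.
E1: ⌊1281/2⌋ × 906 = 640 × 906 mm
E2: ⌊906/2⌋ × 640 = 453 × 640 mm
E3: ⌊640/2⌋ × 453 = 320 × 453 mm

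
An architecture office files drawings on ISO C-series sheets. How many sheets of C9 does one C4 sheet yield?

Each ISO step halves the sheet: 1 × C4 → 2 × C5 → 4 × C6 → 8 × C7 → …
From C4 to C9 is 5 halving steps: 2^5 = 32.

32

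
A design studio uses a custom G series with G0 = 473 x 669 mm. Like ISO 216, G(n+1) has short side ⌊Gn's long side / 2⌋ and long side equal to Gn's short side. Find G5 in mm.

G1: ⌊669/2⌋ × 473 = 334 × 473 mm
G2: ⌊473/2⌋ × 334 = 236 × 334 mm
G3: ⌊334/2⌋ × 236 = 167 × 236 mm
G4: ⌊236/2⌋ × 167 = 118 × 167 mm
G5: ⌊167/2⌋ × 118 = 83 × 118 mm

83 × 118 mm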